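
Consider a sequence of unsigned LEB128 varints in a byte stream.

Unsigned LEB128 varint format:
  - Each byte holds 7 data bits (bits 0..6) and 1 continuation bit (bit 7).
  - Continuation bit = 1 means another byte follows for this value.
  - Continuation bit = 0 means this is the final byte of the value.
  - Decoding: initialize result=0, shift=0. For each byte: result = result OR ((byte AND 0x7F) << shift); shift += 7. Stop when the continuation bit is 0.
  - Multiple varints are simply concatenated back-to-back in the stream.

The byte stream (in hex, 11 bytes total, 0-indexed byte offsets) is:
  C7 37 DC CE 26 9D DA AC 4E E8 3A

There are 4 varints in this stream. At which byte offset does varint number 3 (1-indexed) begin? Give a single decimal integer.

Answer: 5

Derivation:
  byte[0]=0xC7 cont=1 payload=0x47=71: acc |= 71<<0 -> acc=71 shift=7
  byte[1]=0x37 cont=0 payload=0x37=55: acc |= 55<<7 -> acc=7111 shift=14 [end]
Varint 1: bytes[0:2] = C7 37 -> value 7111 (2 byte(s))
  byte[2]=0xDC cont=1 payload=0x5C=92: acc |= 92<<0 -> acc=92 shift=7
  byte[3]=0xCE cont=1 payload=0x4E=78: acc |= 78<<7 -> acc=10076 shift=14
  byte[4]=0x26 cont=0 payload=0x26=38: acc |= 38<<14 -> acc=632668 shift=21 [end]
Varint 2: bytes[2:5] = DC CE 26 -> value 632668 (3 byte(s))
  byte[5]=0x9D cont=1 payload=0x1D=29: acc |= 29<<0 -> acc=29 shift=7
  byte[6]=0xDA cont=1 payload=0x5A=90: acc |= 90<<7 -> acc=11549 shift=14
  byte[7]=0xAC cont=1 payload=0x2C=44: acc |= 44<<14 -> acc=732445 shift=21
  byte[8]=0x4E cont=0 payload=0x4E=78: acc |= 78<<21 -> acc=164310301 shift=28 [end]
Varint 3: bytes[5:9] = 9D DA AC 4E -> value 164310301 (4 byte(s))
  byte[9]=0xE8 cont=1 payload=0x68=104: acc |= 104<<0 -> acc=104 shift=7
  byte[10]=0x3A cont=0 payload=0x3A=58: acc |= 58<<7 -> acc=7528 shift=14 [end]
Varint 4: bytes[9:11] = E8 3A -> value 7528 (2 byte(s))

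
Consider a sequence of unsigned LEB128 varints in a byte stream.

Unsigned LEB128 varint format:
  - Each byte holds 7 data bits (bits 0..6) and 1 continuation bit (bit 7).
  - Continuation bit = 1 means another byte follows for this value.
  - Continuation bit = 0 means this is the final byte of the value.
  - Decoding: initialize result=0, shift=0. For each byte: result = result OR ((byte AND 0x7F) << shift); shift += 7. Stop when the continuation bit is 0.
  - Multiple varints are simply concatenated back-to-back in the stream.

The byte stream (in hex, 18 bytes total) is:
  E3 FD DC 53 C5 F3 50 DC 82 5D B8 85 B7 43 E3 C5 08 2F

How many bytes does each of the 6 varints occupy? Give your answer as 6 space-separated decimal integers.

  byte[0]=0xE3 cont=1 payload=0x63=99: acc |= 99<<0 -> acc=99 shift=7
  byte[1]=0xFD cont=1 payload=0x7D=125: acc |= 125<<7 -> acc=16099 shift=14
  byte[2]=0xDC cont=1 payload=0x5C=92: acc |= 92<<14 -> acc=1523427 shift=21
  byte[3]=0x53 cont=0 payload=0x53=83: acc |= 83<<21 -> acc=175587043 shift=28 [end]
Varint 1: bytes[0:4] = E3 FD DC 53 -> value 175587043 (4 byte(s))
  byte[4]=0xC5 cont=1 payload=0x45=69: acc |= 69<<0 -> acc=69 shift=7
  byte[5]=0xF3 cont=1 payload=0x73=115: acc |= 115<<7 -> acc=14789 shift=14
  byte[6]=0x50 cont=0 payload=0x50=80: acc |= 80<<14 -> acc=1325509 shift=21 [end]
Varint 2: bytes[4:7] = C5 F3 50 -> value 1325509 (3 byte(s))
  byte[7]=0xDC cont=1 payload=0x5C=92: acc |= 92<<0 -> acc=92 shift=7
  byte[8]=0x82 cont=1 payload=0x02=2: acc |= 2<<7 -> acc=348 shift=14
  byte[9]=0x5D cont=0 payload=0x5D=93: acc |= 93<<14 -> acc=1524060 shift=21 [end]
Varint 3: bytes[7:10] = DC 82 5D -> value 1524060 (3 byte(s))
  byte[10]=0xB8 cont=1 payload=0x38=56: acc |= 56<<0 -> acc=56 shift=7
  byte[11]=0x85 cont=1 payload=0x05=5: acc |= 5<<7 -> acc=696 shift=14
  byte[12]=0xB7 cont=1 payload=0x37=55: acc |= 55<<14 -> acc=901816 shift=21
  byte[13]=0x43 cont=0 payload=0x43=67: acc |= 67<<21 -> acc=141411000 shift=28 [end]
Varint 4: bytes[10:14] = B8 85 B7 43 -> value 141411000 (4 byte(s))
  byte[14]=0xE3 cont=1 payload=0x63=99: acc |= 99<<0 -> acc=99 shift=7
  byte[15]=0xC5 cont=1 payload=0x45=69: acc |= 69<<7 -> acc=8931 shift=14
  byte[16]=0x08 cont=0 payload=0x08=8: acc |= 8<<14 -> acc=140003 shift=21 [end]
Varint 5: bytes[14:17] = E3 C5 08 -> value 140003 (3 byte(s))
  byte[17]=0x2F cont=0 payload=0x2F=47: acc |= 47<<0 -> acc=47 shift=7 [end]
Varint 6: bytes[17:18] = 2F -> value 47 (1 byte(s))

Answer: 4 3 3 4 3 1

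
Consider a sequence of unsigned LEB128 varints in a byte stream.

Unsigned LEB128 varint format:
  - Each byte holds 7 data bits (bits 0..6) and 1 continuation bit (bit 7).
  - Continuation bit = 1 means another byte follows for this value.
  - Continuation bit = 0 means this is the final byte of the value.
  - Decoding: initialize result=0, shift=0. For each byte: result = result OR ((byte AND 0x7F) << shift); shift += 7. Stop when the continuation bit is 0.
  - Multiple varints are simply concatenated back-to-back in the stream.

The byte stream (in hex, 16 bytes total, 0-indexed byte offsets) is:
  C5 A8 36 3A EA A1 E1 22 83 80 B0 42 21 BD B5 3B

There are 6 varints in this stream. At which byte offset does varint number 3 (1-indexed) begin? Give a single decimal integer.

  byte[0]=0xC5 cont=1 payload=0x45=69: acc |= 69<<0 -> acc=69 shift=7
  byte[1]=0xA8 cont=1 payload=0x28=40: acc |= 40<<7 -> acc=5189 shift=14
  byte[2]=0x36 cont=0 payload=0x36=54: acc |= 54<<14 -> acc=889925 shift=21 [end]
Varint 1: bytes[0:3] = C5 A8 36 -> value 889925 (3 byte(s))
  byte[3]=0x3A cont=0 payload=0x3A=58: acc |= 58<<0 -> acc=58 shift=7 [end]
Varint 2: bytes[3:4] = 3A -> value 58 (1 byte(s))
  byte[4]=0xEA cont=1 payload=0x6A=106: acc |= 106<<0 -> acc=106 shift=7
  byte[5]=0xA1 cont=1 payload=0x21=33: acc |= 33<<7 -> acc=4330 shift=14
  byte[6]=0xE1 cont=1 payload=0x61=97: acc |= 97<<14 -> acc=1593578 shift=21
  byte[7]=0x22 cont=0 payload=0x22=34: acc |= 34<<21 -> acc=72896746 shift=28 [end]
Varint 3: bytes[4:8] = EA A1 E1 22 -> value 72896746 (4 byte(s))
  byte[8]=0x83 cont=1 payload=0x03=3: acc |= 3<<0 -> acc=3 shift=7
  byte[9]=0x80 cont=1 payload=0x00=0: acc |= 0<<7 -> acc=3 shift=14
  byte[10]=0xB0 cont=1 payload=0x30=48: acc |= 48<<14 -> acc=786435 shift=21
  byte[11]=0x42 cont=0 payload=0x42=66: acc |= 66<<21 -> acc=139198467 shift=28 [end]
Varint 4: bytes[8:12] = 83 80 B0 42 -> value 139198467 (4 byte(s))
  byte[12]=0x21 cont=0 payload=0x21=33: acc |= 33<<0 -> acc=33 shift=7 [end]
Varint 5: bytes[12:13] = 21 -> value 33 (1 byte(s))
  byte[13]=0xBD cont=1 payload=0x3D=61: acc |= 61<<0 -> acc=61 shift=7
  byte[14]=0xB5 cont=1 payload=0x35=53: acc |= 53<<7 -> acc=6845 shift=14
  byte[15]=0x3B cont=0 payload=0x3B=59: acc |= 59<<14 -> acc=973501 shift=21 [end]
Varint 6: bytes[13:16] = BD B5 3B -> value 973501 (3 byte(s))

Answer: 4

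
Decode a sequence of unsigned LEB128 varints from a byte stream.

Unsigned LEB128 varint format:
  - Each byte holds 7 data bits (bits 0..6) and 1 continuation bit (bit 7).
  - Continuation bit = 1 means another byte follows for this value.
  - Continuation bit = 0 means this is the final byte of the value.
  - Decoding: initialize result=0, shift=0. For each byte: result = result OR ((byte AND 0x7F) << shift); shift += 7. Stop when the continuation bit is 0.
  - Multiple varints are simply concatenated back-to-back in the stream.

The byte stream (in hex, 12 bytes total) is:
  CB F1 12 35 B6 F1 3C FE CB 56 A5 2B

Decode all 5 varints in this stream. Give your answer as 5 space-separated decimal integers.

  byte[0]=0xCB cont=1 payload=0x4B=75: acc |= 75<<0 -> acc=75 shift=7
  byte[1]=0xF1 cont=1 payload=0x71=113: acc |= 113<<7 -> acc=14539 shift=14
  byte[2]=0x12 cont=0 payload=0x12=18: acc |= 18<<14 -> acc=309451 shift=21 [end]
Varint 1: bytes[0:3] = CB F1 12 -> value 309451 (3 byte(s))
  byte[3]=0x35 cont=0 payload=0x35=53: acc |= 53<<0 -> acc=53 shift=7 [end]
Varint 2: bytes[3:4] = 35 -> value 53 (1 byte(s))
  byte[4]=0xB6 cont=1 payload=0x36=54: acc |= 54<<0 -> acc=54 shift=7
  byte[5]=0xF1 cont=1 payload=0x71=113: acc |= 113<<7 -> acc=14518 shift=14
  byte[6]=0x3C cont=0 payload=0x3C=60: acc |= 60<<14 -> acc=997558 shift=21 [end]
Varint 3: bytes[4:7] = B6 F1 3C -> value 997558 (3 byte(s))
  byte[7]=0xFE cont=1 payload=0x7E=126: acc |= 126<<0 -> acc=126 shift=7
  byte[8]=0xCB cont=1 payload=0x4B=75: acc |= 75<<7 -> acc=9726 shift=14
  byte[9]=0x56 cont=0 payload=0x56=86: acc |= 86<<14 -> acc=1418750 shift=21 [end]
Varint 4: bytes[7:10] = FE CB 56 -> value 1418750 (3 byte(s))
  byte[10]=0xA5 cont=1 payload=0x25=37: acc |= 37<<0 -> acc=37 shift=7
  byte[11]=0x2B cont=0 payload=0x2B=43: acc |= 43<<7 -> acc=5541 shift=14 [end]
Varint 5: bytes[10:12] = A5 2B -> value 5541 (2 byte(s))

Answer: 309451 53 997558 1418750 5541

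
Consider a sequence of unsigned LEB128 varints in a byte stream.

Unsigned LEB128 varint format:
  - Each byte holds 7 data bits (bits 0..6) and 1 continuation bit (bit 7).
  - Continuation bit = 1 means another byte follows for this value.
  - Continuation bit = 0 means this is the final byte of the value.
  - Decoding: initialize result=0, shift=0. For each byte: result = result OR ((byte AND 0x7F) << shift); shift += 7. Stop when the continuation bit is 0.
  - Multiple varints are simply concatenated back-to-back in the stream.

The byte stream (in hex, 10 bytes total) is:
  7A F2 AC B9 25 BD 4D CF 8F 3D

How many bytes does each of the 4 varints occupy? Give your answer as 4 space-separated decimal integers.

  byte[0]=0x7A cont=0 payload=0x7A=122: acc |= 122<<0 -> acc=122 shift=7 [end]
Varint 1: bytes[0:1] = 7A -> value 122 (1 byte(s))
  byte[1]=0xF2 cont=1 payload=0x72=114: acc |= 114<<0 -> acc=114 shift=7
  byte[2]=0xAC cont=1 payload=0x2C=44: acc |= 44<<7 -> acc=5746 shift=14
  byte[3]=0xB9 cont=1 payload=0x39=57: acc |= 57<<14 -> acc=939634 shift=21
  byte[4]=0x25 cont=0 payload=0x25=37: acc |= 37<<21 -> acc=78534258 shift=28 [end]
Varint 2: bytes[1:5] = F2 AC B9 25 -> value 78534258 (4 byte(s))
  byte[5]=0xBD cont=1 payload=0x3D=61: acc |= 61<<0 -> acc=61 shift=7
  byte[6]=0x4D cont=0 payload=0x4D=77: acc |= 77<<7 -> acc=9917 shift=14 [end]
Varint 3: bytes[5:7] = BD 4D -> value 9917 (2 byte(s))
  byte[7]=0xCF cont=1 payload=0x4F=79: acc |= 79<<0 -> acc=79 shift=7
  byte[8]=0x8F cont=1 payload=0x0F=15: acc |= 15<<7 -> acc=1999 shift=14
  byte[9]=0x3D cont=0 payload=0x3D=61: acc |= 61<<14 -> acc=1001423 shift=21 [end]
Varint 4: bytes[7:10] = CF 8F 3D -> value 1001423 (3 byte(s))

Answer: 1 4 2 3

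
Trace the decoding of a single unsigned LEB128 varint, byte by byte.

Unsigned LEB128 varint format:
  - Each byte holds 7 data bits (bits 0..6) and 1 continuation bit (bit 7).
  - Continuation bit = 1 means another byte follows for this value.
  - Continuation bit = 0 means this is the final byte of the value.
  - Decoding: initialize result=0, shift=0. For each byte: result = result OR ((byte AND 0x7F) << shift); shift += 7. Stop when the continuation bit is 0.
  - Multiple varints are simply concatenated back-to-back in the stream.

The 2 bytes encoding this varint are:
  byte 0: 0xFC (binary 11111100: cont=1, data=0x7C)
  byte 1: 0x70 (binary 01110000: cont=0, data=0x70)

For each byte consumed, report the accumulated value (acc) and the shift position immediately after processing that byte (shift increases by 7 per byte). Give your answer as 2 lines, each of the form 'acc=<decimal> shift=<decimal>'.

Answer: acc=124 shift=7
acc=14460 shift=14

Derivation:
byte 0=0xFC: payload=0x7C=124, contrib = 124<<0 = 124; acc -> 124, shift -> 7
byte 1=0x70: payload=0x70=112, contrib = 112<<7 = 14336; acc -> 14460, shift -> 14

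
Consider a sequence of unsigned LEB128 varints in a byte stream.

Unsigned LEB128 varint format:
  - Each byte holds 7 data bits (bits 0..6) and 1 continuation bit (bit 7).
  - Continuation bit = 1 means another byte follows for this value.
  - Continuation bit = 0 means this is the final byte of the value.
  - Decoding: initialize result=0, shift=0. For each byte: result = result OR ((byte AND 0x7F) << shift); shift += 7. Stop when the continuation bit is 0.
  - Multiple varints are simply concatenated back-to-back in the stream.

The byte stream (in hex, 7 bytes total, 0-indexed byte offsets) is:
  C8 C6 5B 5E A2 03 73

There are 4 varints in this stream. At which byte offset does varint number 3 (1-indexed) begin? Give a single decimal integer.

  byte[0]=0xC8 cont=1 payload=0x48=72: acc |= 72<<0 -> acc=72 shift=7
  byte[1]=0xC6 cont=1 payload=0x46=70: acc |= 70<<7 -> acc=9032 shift=14
  byte[2]=0x5B cont=0 payload=0x5B=91: acc |= 91<<14 -> acc=1499976 shift=21 [end]
Varint 1: bytes[0:3] = C8 C6 5B -> value 1499976 (3 byte(s))
  byte[3]=0x5E cont=0 payload=0x5E=94: acc |= 94<<0 -> acc=94 shift=7 [end]
Varint 2: bytes[3:4] = 5E -> value 94 (1 byte(s))
  byte[4]=0xA2 cont=1 payload=0x22=34: acc |= 34<<0 -> acc=34 shift=7
  byte[5]=0x03 cont=0 payload=0x03=3: acc |= 3<<7 -> acc=418 shift=14 [end]
Varint 3: bytes[4:6] = A2 03 -> value 418 (2 byte(s))
  byte[6]=0x73 cont=0 payload=0x73=115: acc |= 115<<0 -> acc=115 shift=7 [end]
Varint 4: bytes[6:7] = 73 -> value 115 (1 byte(s))

Answer: 4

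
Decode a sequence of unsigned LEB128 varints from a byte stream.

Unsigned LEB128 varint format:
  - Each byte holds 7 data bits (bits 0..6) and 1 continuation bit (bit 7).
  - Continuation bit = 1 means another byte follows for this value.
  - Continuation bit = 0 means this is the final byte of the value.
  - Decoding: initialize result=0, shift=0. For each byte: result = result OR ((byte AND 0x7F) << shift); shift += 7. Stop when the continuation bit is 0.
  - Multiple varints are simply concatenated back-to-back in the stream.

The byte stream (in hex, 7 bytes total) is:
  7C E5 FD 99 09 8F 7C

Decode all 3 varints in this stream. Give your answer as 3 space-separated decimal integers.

Answer: 124 19300069 15887

Derivation:
  byte[0]=0x7C cont=0 payload=0x7C=124: acc |= 124<<0 -> acc=124 shift=7 [end]
Varint 1: bytes[0:1] = 7C -> value 124 (1 byte(s))
  byte[1]=0xE5 cont=1 payload=0x65=101: acc |= 101<<0 -> acc=101 shift=7
  byte[2]=0xFD cont=1 payload=0x7D=125: acc |= 125<<7 -> acc=16101 shift=14
  byte[3]=0x99 cont=1 payload=0x19=25: acc |= 25<<14 -> acc=425701 shift=21
  byte[4]=0x09 cont=0 payload=0x09=9: acc |= 9<<21 -> acc=19300069 shift=28 [end]
Varint 2: bytes[1:5] = E5 FD 99 09 -> value 19300069 (4 byte(s))
  byte[5]=0x8F cont=1 payload=0x0F=15: acc |= 15<<0 -> acc=15 shift=7
  byte[6]=0x7C cont=0 payload=0x7C=124: acc |= 124<<7 -> acc=15887 shift=14 [end]
Varint 3: bytes[5:7] = 8F 7C -> value 15887 (2 byte(s))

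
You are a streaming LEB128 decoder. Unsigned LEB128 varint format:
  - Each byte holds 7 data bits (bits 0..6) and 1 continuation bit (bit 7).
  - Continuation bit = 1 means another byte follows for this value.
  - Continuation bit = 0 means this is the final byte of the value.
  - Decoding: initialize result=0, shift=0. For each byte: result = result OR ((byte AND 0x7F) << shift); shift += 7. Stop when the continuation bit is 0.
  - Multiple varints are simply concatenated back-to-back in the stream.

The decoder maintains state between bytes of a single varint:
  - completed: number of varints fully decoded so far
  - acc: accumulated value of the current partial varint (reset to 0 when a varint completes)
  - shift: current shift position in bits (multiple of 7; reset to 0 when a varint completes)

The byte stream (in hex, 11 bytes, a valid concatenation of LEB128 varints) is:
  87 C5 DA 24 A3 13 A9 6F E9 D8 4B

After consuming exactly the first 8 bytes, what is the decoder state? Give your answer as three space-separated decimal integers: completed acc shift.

Answer: 3 0 0

Derivation:
byte[0]=0x87 cont=1 payload=0x07: acc |= 7<<0 -> completed=0 acc=7 shift=7
byte[1]=0xC5 cont=1 payload=0x45: acc |= 69<<7 -> completed=0 acc=8839 shift=14
byte[2]=0xDA cont=1 payload=0x5A: acc |= 90<<14 -> completed=0 acc=1483399 shift=21
byte[3]=0x24 cont=0 payload=0x24: varint #1 complete (value=76980871); reset -> completed=1 acc=0 shift=0
byte[4]=0xA3 cont=1 payload=0x23: acc |= 35<<0 -> completed=1 acc=35 shift=7
byte[5]=0x13 cont=0 payload=0x13: varint #2 complete (value=2467); reset -> completed=2 acc=0 shift=0
byte[6]=0xA9 cont=1 payload=0x29: acc |= 41<<0 -> completed=2 acc=41 shift=7
byte[7]=0x6F cont=0 payload=0x6F: varint #3 complete (value=14249); reset -> completed=3 acc=0 shift=0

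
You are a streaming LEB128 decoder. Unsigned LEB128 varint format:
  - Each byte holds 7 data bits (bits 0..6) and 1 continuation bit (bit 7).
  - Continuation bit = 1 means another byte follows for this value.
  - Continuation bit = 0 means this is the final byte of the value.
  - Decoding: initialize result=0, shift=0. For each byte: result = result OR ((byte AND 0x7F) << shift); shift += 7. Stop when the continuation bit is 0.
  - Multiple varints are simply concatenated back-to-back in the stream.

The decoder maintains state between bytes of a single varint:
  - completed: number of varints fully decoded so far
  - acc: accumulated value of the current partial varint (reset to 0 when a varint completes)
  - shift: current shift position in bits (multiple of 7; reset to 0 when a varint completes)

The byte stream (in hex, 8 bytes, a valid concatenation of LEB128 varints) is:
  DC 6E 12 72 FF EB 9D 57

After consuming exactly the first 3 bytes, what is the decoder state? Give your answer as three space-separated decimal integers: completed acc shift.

byte[0]=0xDC cont=1 payload=0x5C: acc |= 92<<0 -> completed=0 acc=92 shift=7
byte[1]=0x6E cont=0 payload=0x6E: varint #1 complete (value=14172); reset -> completed=1 acc=0 shift=0
byte[2]=0x12 cont=0 payload=0x12: varint #2 complete (value=18); reset -> completed=2 acc=0 shift=0

Answer: 2 0 0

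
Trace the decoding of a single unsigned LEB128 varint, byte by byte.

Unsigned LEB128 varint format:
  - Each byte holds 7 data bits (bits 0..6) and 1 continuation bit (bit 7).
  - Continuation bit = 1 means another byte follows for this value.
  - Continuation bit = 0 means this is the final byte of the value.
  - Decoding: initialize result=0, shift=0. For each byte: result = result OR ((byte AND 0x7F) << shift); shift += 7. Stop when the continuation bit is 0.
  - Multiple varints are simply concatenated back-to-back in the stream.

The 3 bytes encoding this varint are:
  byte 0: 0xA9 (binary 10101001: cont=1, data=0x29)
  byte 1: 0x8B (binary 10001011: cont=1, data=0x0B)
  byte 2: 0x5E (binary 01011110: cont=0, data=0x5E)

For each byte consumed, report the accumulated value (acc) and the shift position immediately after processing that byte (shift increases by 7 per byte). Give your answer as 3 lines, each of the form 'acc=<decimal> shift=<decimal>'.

Answer: acc=41 shift=7
acc=1449 shift=14
acc=1541545 shift=21

Derivation:
byte 0=0xA9: payload=0x29=41, contrib = 41<<0 = 41; acc -> 41, shift -> 7
byte 1=0x8B: payload=0x0B=11, contrib = 11<<7 = 1408; acc -> 1449, shift -> 14
byte 2=0x5E: payload=0x5E=94, contrib = 94<<14 = 1540096; acc -> 1541545, shift -> 21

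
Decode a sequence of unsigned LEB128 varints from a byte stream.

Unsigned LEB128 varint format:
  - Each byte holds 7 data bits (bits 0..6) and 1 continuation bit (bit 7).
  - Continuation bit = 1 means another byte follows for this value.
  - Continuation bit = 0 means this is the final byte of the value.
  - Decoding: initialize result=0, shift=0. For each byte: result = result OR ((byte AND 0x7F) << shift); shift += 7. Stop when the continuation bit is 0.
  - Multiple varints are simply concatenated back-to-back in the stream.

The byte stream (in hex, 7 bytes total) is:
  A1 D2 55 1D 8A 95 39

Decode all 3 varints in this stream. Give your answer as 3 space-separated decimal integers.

Answer: 1403169 29 936586

Derivation:
  byte[0]=0xA1 cont=1 payload=0x21=33: acc |= 33<<0 -> acc=33 shift=7
  byte[1]=0xD2 cont=1 payload=0x52=82: acc |= 82<<7 -> acc=10529 shift=14
  byte[2]=0x55 cont=0 payload=0x55=85: acc |= 85<<14 -> acc=1403169 shift=21 [end]
Varint 1: bytes[0:3] = A1 D2 55 -> value 1403169 (3 byte(s))
  byte[3]=0x1D cont=0 payload=0x1D=29: acc |= 29<<0 -> acc=29 shift=7 [end]
Varint 2: bytes[3:4] = 1D -> value 29 (1 byte(s))
  byte[4]=0x8A cont=1 payload=0x0A=10: acc |= 10<<0 -> acc=10 shift=7
  byte[5]=0x95 cont=1 payload=0x15=21: acc |= 21<<7 -> acc=2698 shift=14
  byte[6]=0x39 cont=0 payload=0x39=57: acc |= 57<<14 -> acc=936586 shift=21 [end]
Varint 3: bytes[4:7] = 8A 95 39 -> value 936586 (3 byte(s))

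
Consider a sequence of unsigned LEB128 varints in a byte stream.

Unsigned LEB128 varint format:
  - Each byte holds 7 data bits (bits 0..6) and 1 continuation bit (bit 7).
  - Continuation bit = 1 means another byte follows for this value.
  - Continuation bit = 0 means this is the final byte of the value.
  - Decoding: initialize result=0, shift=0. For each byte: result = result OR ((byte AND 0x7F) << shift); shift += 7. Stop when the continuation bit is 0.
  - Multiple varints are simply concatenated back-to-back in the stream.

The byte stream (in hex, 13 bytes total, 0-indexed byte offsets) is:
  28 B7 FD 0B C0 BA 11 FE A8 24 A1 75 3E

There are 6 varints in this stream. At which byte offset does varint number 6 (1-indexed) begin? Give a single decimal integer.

Answer: 12

Derivation:
  byte[0]=0x28 cont=0 payload=0x28=40: acc |= 40<<0 -> acc=40 shift=7 [end]
Varint 1: bytes[0:1] = 28 -> value 40 (1 byte(s))
  byte[1]=0xB7 cont=1 payload=0x37=55: acc |= 55<<0 -> acc=55 shift=7
  byte[2]=0xFD cont=1 payload=0x7D=125: acc |= 125<<7 -> acc=16055 shift=14
  byte[3]=0x0B cont=0 payload=0x0B=11: acc |= 11<<14 -> acc=196279 shift=21 [end]
Varint 2: bytes[1:4] = B7 FD 0B -> value 196279 (3 byte(s))
  byte[4]=0xC0 cont=1 payload=0x40=64: acc |= 64<<0 -> acc=64 shift=7
  byte[5]=0xBA cont=1 payload=0x3A=58: acc |= 58<<7 -> acc=7488 shift=14
  byte[6]=0x11 cont=0 payload=0x11=17: acc |= 17<<14 -> acc=286016 shift=21 [end]
Varint 3: bytes[4:7] = C0 BA 11 -> value 286016 (3 byte(s))
  byte[7]=0xFE cont=1 payload=0x7E=126: acc |= 126<<0 -> acc=126 shift=7
  byte[8]=0xA8 cont=1 payload=0x28=40: acc |= 40<<7 -> acc=5246 shift=14
  byte[9]=0x24 cont=0 payload=0x24=36: acc |= 36<<14 -> acc=595070 shift=21 [end]
Varint 4: bytes[7:10] = FE A8 24 -> value 595070 (3 byte(s))
  byte[10]=0xA1 cont=1 payload=0x21=33: acc |= 33<<0 -> acc=33 shift=7
  byte[11]=0x75 cont=0 payload=0x75=117: acc |= 117<<7 -> acc=15009 shift=14 [end]
Varint 5: bytes[10:12] = A1 75 -> value 15009 (2 byte(s))
  byte[12]=0x3E cont=0 payload=0x3E=62: acc |= 62<<0 -> acc=62 shift=7 [end]
Varint 6: bytes[12:13] = 3E -> value 62 (1 byte(s))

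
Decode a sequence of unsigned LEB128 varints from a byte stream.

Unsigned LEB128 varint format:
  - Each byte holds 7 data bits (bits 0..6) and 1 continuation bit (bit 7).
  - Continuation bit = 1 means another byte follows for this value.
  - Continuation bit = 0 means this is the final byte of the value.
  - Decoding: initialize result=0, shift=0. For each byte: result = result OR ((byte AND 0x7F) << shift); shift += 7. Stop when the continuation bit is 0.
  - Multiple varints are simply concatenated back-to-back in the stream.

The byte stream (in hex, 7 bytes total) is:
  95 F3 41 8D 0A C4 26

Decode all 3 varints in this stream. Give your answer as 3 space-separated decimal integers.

  byte[0]=0x95 cont=1 payload=0x15=21: acc |= 21<<0 -> acc=21 shift=7
  byte[1]=0xF3 cont=1 payload=0x73=115: acc |= 115<<7 -> acc=14741 shift=14
  byte[2]=0x41 cont=0 payload=0x41=65: acc |= 65<<14 -> acc=1079701 shift=21 [end]
Varint 1: bytes[0:3] = 95 F3 41 -> value 1079701 (3 byte(s))
  byte[3]=0x8D cont=1 payload=0x0D=13: acc |= 13<<0 -> acc=13 shift=7
  byte[4]=0x0A cont=0 payload=0x0A=10: acc |= 10<<7 -> acc=1293 shift=14 [end]
Varint 2: bytes[3:5] = 8D 0A -> value 1293 (2 byte(s))
  byte[5]=0xC4 cont=1 payload=0x44=68: acc |= 68<<0 -> acc=68 shift=7
  byte[6]=0x26 cont=0 payload=0x26=38: acc |= 38<<7 -> acc=4932 shift=14 [end]
Varint 3: bytes[5:7] = C4 26 -> value 4932 (2 byte(s))

Answer: 1079701 1293 4932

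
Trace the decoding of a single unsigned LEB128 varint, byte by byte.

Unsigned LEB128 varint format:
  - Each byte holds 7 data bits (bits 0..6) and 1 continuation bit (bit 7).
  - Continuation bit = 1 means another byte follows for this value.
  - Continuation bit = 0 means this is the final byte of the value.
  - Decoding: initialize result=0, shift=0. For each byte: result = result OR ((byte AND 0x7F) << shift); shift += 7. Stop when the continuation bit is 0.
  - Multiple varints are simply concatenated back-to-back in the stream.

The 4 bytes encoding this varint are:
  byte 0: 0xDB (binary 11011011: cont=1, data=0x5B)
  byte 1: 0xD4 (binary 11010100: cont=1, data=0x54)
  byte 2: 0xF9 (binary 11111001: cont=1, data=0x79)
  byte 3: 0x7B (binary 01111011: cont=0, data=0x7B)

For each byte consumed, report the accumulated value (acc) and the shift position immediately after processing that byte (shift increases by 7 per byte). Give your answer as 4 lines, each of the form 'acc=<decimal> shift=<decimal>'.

Answer: acc=91 shift=7
acc=10843 shift=14
acc=1993307 shift=21
acc=259943003 shift=28

Derivation:
byte 0=0xDB: payload=0x5B=91, contrib = 91<<0 = 91; acc -> 91, shift -> 7
byte 1=0xD4: payload=0x54=84, contrib = 84<<7 = 10752; acc -> 10843, shift -> 14
byte 2=0xF9: payload=0x79=121, contrib = 121<<14 = 1982464; acc -> 1993307, shift -> 21
byte 3=0x7B: payload=0x7B=123, contrib = 123<<21 = 257949696; acc -> 259943003, shift -> 28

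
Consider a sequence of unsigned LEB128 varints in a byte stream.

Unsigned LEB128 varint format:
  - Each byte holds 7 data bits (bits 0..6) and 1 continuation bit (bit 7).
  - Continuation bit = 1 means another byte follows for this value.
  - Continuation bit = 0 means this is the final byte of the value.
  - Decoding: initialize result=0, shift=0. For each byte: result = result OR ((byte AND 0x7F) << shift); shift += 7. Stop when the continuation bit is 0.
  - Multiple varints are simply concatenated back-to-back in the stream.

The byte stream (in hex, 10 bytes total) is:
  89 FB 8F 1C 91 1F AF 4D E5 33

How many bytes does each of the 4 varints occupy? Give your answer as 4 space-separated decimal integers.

  byte[0]=0x89 cont=1 payload=0x09=9: acc |= 9<<0 -> acc=9 shift=7
  byte[1]=0xFB cont=1 payload=0x7B=123: acc |= 123<<7 -> acc=15753 shift=14
  byte[2]=0x8F cont=1 payload=0x0F=15: acc |= 15<<14 -> acc=261513 shift=21
  byte[3]=0x1C cont=0 payload=0x1C=28: acc |= 28<<21 -> acc=58981769 shift=28 [end]
Varint 1: bytes[0:4] = 89 FB 8F 1C -> value 58981769 (4 byte(s))
  byte[4]=0x91 cont=1 payload=0x11=17: acc |= 17<<0 -> acc=17 shift=7
  byte[5]=0x1F cont=0 payload=0x1F=31: acc |= 31<<7 -> acc=3985 shift=14 [end]
Varint 2: bytes[4:6] = 91 1F -> value 3985 (2 byte(s))
  byte[6]=0xAF cont=1 payload=0x2F=47: acc |= 47<<0 -> acc=47 shift=7
  byte[7]=0x4D cont=0 payload=0x4D=77: acc |= 77<<7 -> acc=9903 shift=14 [end]
Varint 3: bytes[6:8] = AF 4D -> value 9903 (2 byte(s))
  byte[8]=0xE5 cont=1 payload=0x65=101: acc |= 101<<0 -> acc=101 shift=7
  byte[9]=0x33 cont=0 payload=0x33=51: acc |= 51<<7 -> acc=6629 shift=14 [end]
Varint 4: bytes[8:10] = E5 33 -> value 6629 (2 byte(s))

Answer: 4 2 2 2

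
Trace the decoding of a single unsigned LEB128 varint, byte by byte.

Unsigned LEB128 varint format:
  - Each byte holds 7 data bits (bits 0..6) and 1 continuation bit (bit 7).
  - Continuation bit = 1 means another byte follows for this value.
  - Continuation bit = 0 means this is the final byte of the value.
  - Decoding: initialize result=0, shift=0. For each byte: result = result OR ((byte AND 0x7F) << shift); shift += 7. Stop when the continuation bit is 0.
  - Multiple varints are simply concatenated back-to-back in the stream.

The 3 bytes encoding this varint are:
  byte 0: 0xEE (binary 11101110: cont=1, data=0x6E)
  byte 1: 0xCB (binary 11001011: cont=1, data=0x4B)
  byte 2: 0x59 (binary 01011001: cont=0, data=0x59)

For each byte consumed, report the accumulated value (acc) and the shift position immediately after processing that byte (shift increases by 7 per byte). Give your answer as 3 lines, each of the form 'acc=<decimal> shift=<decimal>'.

byte 0=0xEE: payload=0x6E=110, contrib = 110<<0 = 110; acc -> 110, shift -> 7
byte 1=0xCB: payload=0x4B=75, contrib = 75<<7 = 9600; acc -> 9710, shift -> 14
byte 2=0x59: payload=0x59=89, contrib = 89<<14 = 1458176; acc -> 1467886, shift -> 21

Answer: acc=110 shift=7
acc=9710 shift=14
acc=1467886 shift=21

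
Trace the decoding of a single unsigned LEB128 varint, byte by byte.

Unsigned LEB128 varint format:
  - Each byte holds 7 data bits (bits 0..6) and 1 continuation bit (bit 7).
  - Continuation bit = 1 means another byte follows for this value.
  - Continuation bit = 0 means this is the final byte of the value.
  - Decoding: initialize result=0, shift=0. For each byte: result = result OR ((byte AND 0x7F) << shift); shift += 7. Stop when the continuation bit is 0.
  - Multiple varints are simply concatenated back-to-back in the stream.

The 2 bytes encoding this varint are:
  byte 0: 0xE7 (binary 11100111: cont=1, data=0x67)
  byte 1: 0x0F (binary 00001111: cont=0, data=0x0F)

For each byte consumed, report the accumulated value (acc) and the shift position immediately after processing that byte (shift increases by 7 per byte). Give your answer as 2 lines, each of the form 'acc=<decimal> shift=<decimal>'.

Answer: acc=103 shift=7
acc=2023 shift=14

Derivation:
byte 0=0xE7: payload=0x67=103, contrib = 103<<0 = 103; acc -> 103, shift -> 7
byte 1=0x0F: payload=0x0F=15, contrib = 15<<7 = 1920; acc -> 2023, shift -> 14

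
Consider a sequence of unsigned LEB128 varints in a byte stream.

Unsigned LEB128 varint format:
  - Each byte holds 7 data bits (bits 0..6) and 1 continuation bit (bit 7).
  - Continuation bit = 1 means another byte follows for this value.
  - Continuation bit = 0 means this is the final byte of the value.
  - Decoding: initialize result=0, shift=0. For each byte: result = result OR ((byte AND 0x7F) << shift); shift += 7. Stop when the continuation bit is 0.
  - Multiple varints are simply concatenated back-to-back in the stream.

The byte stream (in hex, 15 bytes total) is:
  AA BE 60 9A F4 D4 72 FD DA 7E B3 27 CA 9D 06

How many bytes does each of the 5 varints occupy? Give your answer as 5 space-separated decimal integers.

Answer: 3 4 3 2 3

Derivation:
  byte[0]=0xAA cont=1 payload=0x2A=42: acc |= 42<<0 -> acc=42 shift=7
  byte[1]=0xBE cont=1 payload=0x3E=62: acc |= 62<<7 -> acc=7978 shift=14
  byte[2]=0x60 cont=0 payload=0x60=96: acc |= 96<<14 -> acc=1580842 shift=21 [end]
Varint 1: bytes[0:3] = AA BE 60 -> value 1580842 (3 byte(s))
  byte[3]=0x9A cont=1 payload=0x1A=26: acc |= 26<<0 -> acc=26 shift=7
  byte[4]=0xF4 cont=1 payload=0x74=116: acc |= 116<<7 -> acc=14874 shift=14
  byte[5]=0xD4 cont=1 payload=0x54=84: acc |= 84<<14 -> acc=1391130 shift=21
  byte[6]=0x72 cont=0 payload=0x72=114: acc |= 114<<21 -> acc=240466458 shift=28 [end]
Varint 2: bytes[3:7] = 9A F4 D4 72 -> value 240466458 (4 byte(s))
  byte[7]=0xFD cont=1 payload=0x7D=125: acc |= 125<<0 -> acc=125 shift=7
  byte[8]=0xDA cont=1 payload=0x5A=90: acc |= 90<<7 -> acc=11645 shift=14
  byte[9]=0x7E cont=0 payload=0x7E=126: acc |= 126<<14 -> acc=2076029 shift=21 [end]
Varint 3: bytes[7:10] = FD DA 7E -> value 2076029 (3 byte(s))
  byte[10]=0xB3 cont=1 payload=0x33=51: acc |= 51<<0 -> acc=51 shift=7
  byte[11]=0x27 cont=0 payload=0x27=39: acc |= 39<<7 -> acc=5043 shift=14 [end]
Varint 4: bytes[10:12] = B3 27 -> value 5043 (2 byte(s))
  byte[12]=0xCA cont=1 payload=0x4A=74: acc |= 74<<0 -> acc=74 shift=7
  byte[13]=0x9D cont=1 payload=0x1D=29: acc |= 29<<7 -> acc=3786 shift=14
  byte[14]=0x06 cont=0 payload=0x06=6: acc |= 6<<14 -> acc=102090 shift=21 [end]
Varint 5: bytes[12:15] = CA 9D 06 -> value 102090 (3 byte(s))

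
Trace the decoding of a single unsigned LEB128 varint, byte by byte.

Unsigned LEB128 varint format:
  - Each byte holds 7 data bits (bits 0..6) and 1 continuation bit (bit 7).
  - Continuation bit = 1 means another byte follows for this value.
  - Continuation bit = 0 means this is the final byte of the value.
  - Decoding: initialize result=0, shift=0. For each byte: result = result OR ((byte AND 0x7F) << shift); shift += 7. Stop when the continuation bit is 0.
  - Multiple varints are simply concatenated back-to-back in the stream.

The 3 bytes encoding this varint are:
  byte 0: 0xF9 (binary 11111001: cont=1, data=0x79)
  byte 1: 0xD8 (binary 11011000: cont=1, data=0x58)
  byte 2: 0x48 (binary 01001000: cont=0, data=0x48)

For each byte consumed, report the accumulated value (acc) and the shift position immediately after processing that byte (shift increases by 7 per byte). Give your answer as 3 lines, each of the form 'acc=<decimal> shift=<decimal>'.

byte 0=0xF9: payload=0x79=121, contrib = 121<<0 = 121; acc -> 121, shift -> 7
byte 1=0xD8: payload=0x58=88, contrib = 88<<7 = 11264; acc -> 11385, shift -> 14
byte 2=0x48: payload=0x48=72, contrib = 72<<14 = 1179648; acc -> 1191033, shift -> 21

Answer: acc=121 shift=7
acc=11385 shift=14
acc=1191033 shift=21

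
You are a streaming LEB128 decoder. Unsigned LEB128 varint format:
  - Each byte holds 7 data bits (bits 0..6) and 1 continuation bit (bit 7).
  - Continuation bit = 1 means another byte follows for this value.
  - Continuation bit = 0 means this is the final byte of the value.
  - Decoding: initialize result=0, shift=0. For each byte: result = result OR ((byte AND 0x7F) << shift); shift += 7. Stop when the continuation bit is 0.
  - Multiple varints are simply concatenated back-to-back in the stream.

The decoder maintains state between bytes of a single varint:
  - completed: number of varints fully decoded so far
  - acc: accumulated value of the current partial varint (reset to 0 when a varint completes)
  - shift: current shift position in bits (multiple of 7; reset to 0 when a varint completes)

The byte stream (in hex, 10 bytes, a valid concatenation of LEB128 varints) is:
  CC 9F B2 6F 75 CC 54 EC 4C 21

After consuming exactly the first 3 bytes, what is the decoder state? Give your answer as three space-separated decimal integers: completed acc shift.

Answer: 0 823244 21

Derivation:
byte[0]=0xCC cont=1 payload=0x4C: acc |= 76<<0 -> completed=0 acc=76 shift=7
byte[1]=0x9F cont=1 payload=0x1F: acc |= 31<<7 -> completed=0 acc=4044 shift=14
byte[2]=0xB2 cont=1 payload=0x32: acc |= 50<<14 -> completed=0 acc=823244 shift=21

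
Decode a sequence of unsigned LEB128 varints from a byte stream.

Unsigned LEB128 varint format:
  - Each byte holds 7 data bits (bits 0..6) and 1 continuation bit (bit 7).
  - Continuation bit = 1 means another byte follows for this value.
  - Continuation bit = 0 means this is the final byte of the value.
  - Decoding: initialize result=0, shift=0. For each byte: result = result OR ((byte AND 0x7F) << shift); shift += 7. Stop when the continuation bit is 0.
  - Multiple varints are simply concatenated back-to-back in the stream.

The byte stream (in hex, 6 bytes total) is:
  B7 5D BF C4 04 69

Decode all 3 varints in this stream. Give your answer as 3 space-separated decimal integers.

Answer: 11959 74303 105

Derivation:
  byte[0]=0xB7 cont=1 payload=0x37=55: acc |= 55<<0 -> acc=55 shift=7
  byte[1]=0x5D cont=0 payload=0x5D=93: acc |= 93<<7 -> acc=11959 shift=14 [end]
Varint 1: bytes[0:2] = B7 5D -> value 11959 (2 byte(s))
  byte[2]=0xBF cont=1 payload=0x3F=63: acc |= 63<<0 -> acc=63 shift=7
  byte[3]=0xC4 cont=1 payload=0x44=68: acc |= 68<<7 -> acc=8767 shift=14
  byte[4]=0x04 cont=0 payload=0x04=4: acc |= 4<<14 -> acc=74303 shift=21 [end]
Varint 2: bytes[2:5] = BF C4 04 -> value 74303 (3 byte(s))
  byte[5]=0x69 cont=0 payload=0x69=105: acc |= 105<<0 -> acc=105 shift=7 [end]
Varint 3: bytes[5:6] = 69 -> value 105 (1 byte(s))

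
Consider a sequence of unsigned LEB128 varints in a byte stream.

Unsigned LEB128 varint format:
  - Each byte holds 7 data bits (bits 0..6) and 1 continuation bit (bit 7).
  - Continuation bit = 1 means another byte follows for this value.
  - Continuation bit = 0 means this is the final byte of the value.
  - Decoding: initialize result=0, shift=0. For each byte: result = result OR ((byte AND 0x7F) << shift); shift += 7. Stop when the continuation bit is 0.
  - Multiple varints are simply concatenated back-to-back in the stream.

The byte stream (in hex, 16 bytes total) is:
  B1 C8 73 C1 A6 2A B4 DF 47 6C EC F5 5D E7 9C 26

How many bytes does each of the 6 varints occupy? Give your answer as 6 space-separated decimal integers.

Answer: 3 3 3 1 3 3

Derivation:
  byte[0]=0xB1 cont=1 payload=0x31=49: acc |= 49<<0 -> acc=49 shift=7
  byte[1]=0xC8 cont=1 payload=0x48=72: acc |= 72<<7 -> acc=9265 shift=14
  byte[2]=0x73 cont=0 payload=0x73=115: acc |= 115<<14 -> acc=1893425 shift=21 [end]
Varint 1: bytes[0:3] = B1 C8 73 -> value 1893425 (3 byte(s))
  byte[3]=0xC1 cont=1 payload=0x41=65: acc |= 65<<0 -> acc=65 shift=7
  byte[4]=0xA6 cont=1 payload=0x26=38: acc |= 38<<7 -> acc=4929 shift=14
  byte[5]=0x2A cont=0 payload=0x2A=42: acc |= 42<<14 -> acc=693057 shift=21 [end]
Varint 2: bytes[3:6] = C1 A6 2A -> value 693057 (3 byte(s))
  byte[6]=0xB4 cont=1 payload=0x34=52: acc |= 52<<0 -> acc=52 shift=7
  byte[7]=0xDF cont=1 payload=0x5F=95: acc |= 95<<7 -> acc=12212 shift=14
  byte[8]=0x47 cont=0 payload=0x47=71: acc |= 71<<14 -> acc=1175476 shift=21 [end]
Varint 3: bytes[6:9] = B4 DF 47 -> value 1175476 (3 byte(s))
  byte[9]=0x6C cont=0 payload=0x6C=108: acc |= 108<<0 -> acc=108 shift=7 [end]
Varint 4: bytes[9:10] = 6C -> value 108 (1 byte(s))
  byte[10]=0xEC cont=1 payload=0x6C=108: acc |= 108<<0 -> acc=108 shift=7
  byte[11]=0xF5 cont=1 payload=0x75=117: acc |= 117<<7 -> acc=15084 shift=14
  byte[12]=0x5D cont=0 payload=0x5D=93: acc |= 93<<14 -> acc=1538796 shift=21 [end]
Varint 5: bytes[10:13] = EC F5 5D -> value 1538796 (3 byte(s))
  byte[13]=0xE7 cont=1 payload=0x67=103: acc |= 103<<0 -> acc=103 shift=7
  byte[14]=0x9C cont=1 payload=0x1C=28: acc |= 28<<7 -> acc=3687 shift=14
  byte[15]=0x26 cont=0 payload=0x26=38: acc |= 38<<14 -> acc=626279 shift=21 [end]
Varint 6: bytes[13:16] = E7 9C 26 -> value 626279 (3 byte(s))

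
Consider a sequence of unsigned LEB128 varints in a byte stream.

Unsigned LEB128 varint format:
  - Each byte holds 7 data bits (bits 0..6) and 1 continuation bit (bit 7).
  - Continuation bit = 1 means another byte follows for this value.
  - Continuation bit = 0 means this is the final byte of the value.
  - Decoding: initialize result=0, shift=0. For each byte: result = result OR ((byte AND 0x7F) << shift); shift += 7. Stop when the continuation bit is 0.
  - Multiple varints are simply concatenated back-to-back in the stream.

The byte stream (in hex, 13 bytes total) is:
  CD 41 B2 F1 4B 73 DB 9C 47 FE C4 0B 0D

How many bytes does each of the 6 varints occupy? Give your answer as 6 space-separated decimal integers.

  byte[0]=0xCD cont=1 payload=0x4D=77: acc |= 77<<0 -> acc=77 shift=7
  byte[1]=0x41 cont=0 payload=0x41=65: acc |= 65<<7 -> acc=8397 shift=14 [end]
Varint 1: bytes[0:2] = CD 41 -> value 8397 (2 byte(s))
  byte[2]=0xB2 cont=1 payload=0x32=50: acc |= 50<<0 -> acc=50 shift=7
  byte[3]=0xF1 cont=1 payload=0x71=113: acc |= 113<<7 -> acc=14514 shift=14
  byte[4]=0x4B cont=0 payload=0x4B=75: acc |= 75<<14 -> acc=1243314 shift=21 [end]
Varint 2: bytes[2:5] = B2 F1 4B -> value 1243314 (3 byte(s))
  byte[5]=0x73 cont=0 payload=0x73=115: acc |= 115<<0 -> acc=115 shift=7 [end]
Varint 3: bytes[5:6] = 73 -> value 115 (1 byte(s))
  byte[6]=0xDB cont=1 payload=0x5B=91: acc |= 91<<0 -> acc=91 shift=7
  byte[7]=0x9C cont=1 payload=0x1C=28: acc |= 28<<7 -> acc=3675 shift=14
  byte[8]=0x47 cont=0 payload=0x47=71: acc |= 71<<14 -> acc=1166939 shift=21 [end]
Varint 4: bytes[6:9] = DB 9C 47 -> value 1166939 (3 byte(s))
  byte[9]=0xFE cont=1 payload=0x7E=126: acc |= 126<<0 -> acc=126 shift=7
  byte[10]=0xC4 cont=1 payload=0x44=68: acc |= 68<<7 -> acc=8830 shift=14
  byte[11]=0x0B cont=0 payload=0x0B=11: acc |= 11<<14 -> acc=189054 shift=21 [end]
Varint 5: bytes[9:12] = FE C4 0B -> value 189054 (3 byte(s))
  byte[12]=0x0D cont=0 payload=0x0D=13: acc |= 13<<0 -> acc=13 shift=7 [end]
Varint 6: bytes[12:13] = 0D -> value 13 (1 byte(s))

Answer: 2 3 1 3 3 1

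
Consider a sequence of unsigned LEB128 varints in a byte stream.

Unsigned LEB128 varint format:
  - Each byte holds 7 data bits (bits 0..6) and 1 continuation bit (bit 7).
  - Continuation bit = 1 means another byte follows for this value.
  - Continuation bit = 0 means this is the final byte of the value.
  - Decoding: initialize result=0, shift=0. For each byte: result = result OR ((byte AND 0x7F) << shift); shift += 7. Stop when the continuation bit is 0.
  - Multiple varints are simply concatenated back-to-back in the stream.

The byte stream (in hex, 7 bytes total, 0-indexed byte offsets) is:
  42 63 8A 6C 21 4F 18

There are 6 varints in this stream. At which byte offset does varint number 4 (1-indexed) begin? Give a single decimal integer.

  byte[0]=0x42 cont=0 payload=0x42=66: acc |= 66<<0 -> acc=66 shift=7 [end]
Varint 1: bytes[0:1] = 42 -> value 66 (1 byte(s))
  byte[1]=0x63 cont=0 payload=0x63=99: acc |= 99<<0 -> acc=99 shift=7 [end]
Varint 2: bytes[1:2] = 63 -> value 99 (1 byte(s))
  byte[2]=0x8A cont=1 payload=0x0A=10: acc |= 10<<0 -> acc=10 shift=7
  byte[3]=0x6C cont=0 payload=0x6C=108: acc |= 108<<7 -> acc=13834 shift=14 [end]
Varint 3: bytes[2:4] = 8A 6C -> value 13834 (2 byte(s))
  byte[4]=0x21 cont=0 payload=0x21=33: acc |= 33<<0 -> acc=33 shift=7 [end]
Varint 4: bytes[4:5] = 21 -> value 33 (1 byte(s))
  byte[5]=0x4F cont=0 payload=0x4F=79: acc |= 79<<0 -> acc=79 shift=7 [end]
Varint 5: bytes[5:6] = 4F -> value 79 (1 byte(s))
  byte[6]=0x18 cont=0 payload=0x18=24: acc |= 24<<0 -> acc=24 shift=7 [end]
Varint 6: bytes[6:7] = 18 -> value 24 (1 byte(s))

Answer: 4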